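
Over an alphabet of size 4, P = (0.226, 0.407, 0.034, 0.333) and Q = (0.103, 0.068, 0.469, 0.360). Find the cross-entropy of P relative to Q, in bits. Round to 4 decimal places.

H(P,Q) = −Σ p·log₂ q.
  −0.226·log₂(0.103) = 0.74112
  −0.407·log₂(0.068) = 1.57848
  −0.034·log₂(0.469) = 0.03714
  −0.333·log₂(0.360) = 0.49082
H(P,Q) = 2.8476 bits.

2.8476 bits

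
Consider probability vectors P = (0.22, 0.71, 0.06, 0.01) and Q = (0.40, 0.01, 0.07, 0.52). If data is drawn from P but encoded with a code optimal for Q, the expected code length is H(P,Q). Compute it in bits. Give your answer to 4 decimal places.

H(P,Q) = −Σ p·log₂ q.
  −0.22·log₂(0.40) = 0.29082
  −0.71·log₂(0.01) = 4.71714
  −0.06·log₂(0.07) = 0.23019
  −0.01·log₂(0.52) = 0.00943
H(P,Q) = 5.2476 bits.

5.2476 bits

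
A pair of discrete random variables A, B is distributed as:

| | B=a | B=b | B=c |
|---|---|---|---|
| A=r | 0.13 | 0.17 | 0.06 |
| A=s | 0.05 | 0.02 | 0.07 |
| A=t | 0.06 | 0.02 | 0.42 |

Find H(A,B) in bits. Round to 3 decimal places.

2.540 bits

H(A,B) = −Σ p(x,y)·log₂ p(x,y) over all 9 cells.
  cell (r,a): −0.13·log₂0.13 = 0.3826
  cell (r,b): −0.17·log₂0.17 = 0.4346
  cell (r,c): −0.06·log₂0.06 = 0.2435
  cell (s,a): −0.05·log₂0.05 = 0.2161
  cell (s,b): −0.02·log₂0.02 = 0.1129
  cell (s,c): −0.07·log₂0.07 = 0.2686
  cell (t,a): −0.06·log₂0.06 = 0.2435
  cell (t,b): −0.02·log₂0.02 = 0.1129
  cell (t,c): −0.42·log₂0.42 = 0.5256
Sum = 2.540 bits.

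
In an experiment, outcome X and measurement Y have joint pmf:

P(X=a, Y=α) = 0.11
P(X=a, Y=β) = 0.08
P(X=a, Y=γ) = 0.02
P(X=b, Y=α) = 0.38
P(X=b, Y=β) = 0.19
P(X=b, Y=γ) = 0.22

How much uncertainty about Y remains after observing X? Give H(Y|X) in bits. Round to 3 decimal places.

Chain rule: H(Y|X) = H(X,Y) − H(X).
Marginals: p(X) = (0.2100, 0.7900), p(Y) = (0.4900, 0.2700, 0.2400).
H(X,Y) = 2.2209 bits; H(X) = 0.7415 bits.
H(Y|X) = 2.2209 − 0.7415 = 1.479 bits.

1.479 bits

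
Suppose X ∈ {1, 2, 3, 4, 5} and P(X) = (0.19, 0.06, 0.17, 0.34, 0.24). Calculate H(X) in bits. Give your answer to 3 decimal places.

H(X) = −Σ p·log₂ p.
  −(0.19)·log₂(0.19) = 0.4552
  −(0.06)·log₂(0.06) = 0.2435
  −(0.17)·log₂(0.17) = 0.4346
  −(0.34)·log₂(0.34) = 0.5292
  −(0.24)·log₂(0.24) = 0.4941
Sum: 0.4552 + 0.2435 + 0.4346 + 0.5292 + 0.4941 = 2.157 bits.

2.157 bits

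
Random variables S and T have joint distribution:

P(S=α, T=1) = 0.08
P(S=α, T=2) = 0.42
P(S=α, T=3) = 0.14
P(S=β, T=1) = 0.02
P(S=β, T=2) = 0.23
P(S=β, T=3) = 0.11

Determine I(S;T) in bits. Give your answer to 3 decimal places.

0.014 bits

Marginals: p(S) = (0.6400, 0.3600), p(T) = (0.1000, 0.6500, 0.2500).
I(S;T) = Σ p(x,y)·log₂[p(x,y)/(p(x)p(y))].
  (α,1): 0.08·log₂(1.2500) = 0.0258
  (α,2): 0.42·log₂(1.0096) = 0.0058
  (α,3): 0.14·log₂(0.8750) = -0.0270
  (β,1): 0.02·log₂(0.5556) = -0.0170
  (β,2): 0.23·log₂(0.9829) = -0.0057
  (β,3): 0.11·log₂(1.2222) = 0.0318
Sum = 0.014 bits.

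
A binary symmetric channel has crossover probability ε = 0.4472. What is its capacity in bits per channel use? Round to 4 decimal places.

0.0081 bits

Binary symmetric channel: C = 1 − h₂(ε) where h₂ is the binary entropy function.
h₂(0.4472) = −0.4472·log₂0.4472 − 0.5528·log₂0.5528 = 0.9919.
C = 1 − 0.9919 = 0.0081 bits per channel use.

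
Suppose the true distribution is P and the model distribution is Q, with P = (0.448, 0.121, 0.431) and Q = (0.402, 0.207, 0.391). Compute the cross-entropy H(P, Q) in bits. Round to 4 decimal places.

H(P,Q) = −Σ p·log₂ q.
  −0.448·log₂(0.402) = 0.58900
  −0.121·log₂(0.207) = 0.27495
  −0.431·log₂(0.391) = 0.58390
H(P,Q) = 1.4478 bits.

1.4478 bits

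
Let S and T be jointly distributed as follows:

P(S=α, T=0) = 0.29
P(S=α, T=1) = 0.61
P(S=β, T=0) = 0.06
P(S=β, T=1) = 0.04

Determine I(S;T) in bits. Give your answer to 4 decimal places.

Marginals: p(S) = (0.9000, 0.1000), p(T) = (0.3500, 0.6500).
I(S;T) = H(S) + H(T) − H(S,T).
H(S) = 0.4690, H(T) = 0.9341, H(S,T) = 1.3822.
I(S;T) = 0.4690 + 0.9341 − 1.3822 = 0.0209 bits.

0.0209 bits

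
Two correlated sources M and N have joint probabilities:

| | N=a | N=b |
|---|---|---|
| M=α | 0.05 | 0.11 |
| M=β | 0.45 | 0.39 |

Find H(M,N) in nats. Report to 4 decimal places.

H(M,N) = −Σ p(x,y)·ln p(x,y) over all 4 cells.
  cell (α,a): −0.05·ln0.05 = 0.14979
  cell (α,b): −0.11·ln0.11 = 0.24280
  cell (β,a): −0.45·ln0.45 = 0.35933
  cell (β,b): −0.39·ln0.39 = 0.36723
Sum = 1.1191 nats.

1.1191 nats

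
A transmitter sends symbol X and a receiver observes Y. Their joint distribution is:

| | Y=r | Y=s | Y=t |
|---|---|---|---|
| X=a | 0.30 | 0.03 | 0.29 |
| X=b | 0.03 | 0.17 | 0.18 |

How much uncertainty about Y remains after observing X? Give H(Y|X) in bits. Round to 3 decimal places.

1.264 bits

Marginals: p(X) = (0.6200, 0.3800), p(Y) = (0.3300, 0.2000, 0.4700).
H(Y|X) = Σ p(X) · H(Y|X=·).
  X=a: p=0.6200, H(Y|X=a) = 1.2309
  X=b: p=0.3800, H(Y|X=b) = 1.3190
Weighted sum = 1.264 bits.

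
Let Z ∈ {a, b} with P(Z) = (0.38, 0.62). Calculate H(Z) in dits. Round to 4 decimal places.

H(Z) = −Σ p·log₁₀ p.
  −(0.38)·log₁₀(0.38) = 0.15968
  −(0.62)·log₁₀(0.62) = 0.12872
Sum: 0.15968 + 0.12872 = 0.2884 dits.

0.2884 dits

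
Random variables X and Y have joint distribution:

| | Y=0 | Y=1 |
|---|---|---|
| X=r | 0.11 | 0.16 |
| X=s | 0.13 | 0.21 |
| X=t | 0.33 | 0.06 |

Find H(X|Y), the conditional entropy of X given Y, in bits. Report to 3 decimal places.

Marginals: p(X) = (0.2700, 0.3400, 0.3900), p(Y) = (0.5700, 0.4300).
H(X|Y) = Σ p(Y) · H(X|Y=·).
  Y=0: p=0.5700, H(X|Y=0) = 1.4009
  Y=1: p=0.4300, H(X|Y=1) = 1.4321
Weighted sum = 1.414 bits.

1.414 bits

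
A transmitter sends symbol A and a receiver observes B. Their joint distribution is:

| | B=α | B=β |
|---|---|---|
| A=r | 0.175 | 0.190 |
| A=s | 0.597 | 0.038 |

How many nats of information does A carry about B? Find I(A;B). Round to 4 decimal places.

0.1403 nats

Marginals: p(A) = (0.3650, 0.6350), p(B) = (0.7720, 0.2280).
I(A;B) = Σ p(x,y)·ln[p(x,y)/(p(x)p(y))].
  (r,α): 0.175·ln(0.6211) = -0.08336
  (r,β): 0.190·ln(2.2831) = 0.15685
  (s,α): 0.597·ln(1.2178) = 0.11765
  (s,β): 0.038·ln(0.2625) = -0.05083
Sum = 0.1403 nats.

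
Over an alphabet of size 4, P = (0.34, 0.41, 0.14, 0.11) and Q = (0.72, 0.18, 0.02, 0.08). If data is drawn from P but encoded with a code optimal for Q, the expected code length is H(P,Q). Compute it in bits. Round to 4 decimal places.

2.3664 bits

H(P,Q) = −Σ p·log₂ q.
  −0.34·log₂(0.72) = 0.16114
  −0.41·log₂(0.18) = 1.01431
  −0.14·log₂(0.02) = 0.79014
  −0.11·log₂(0.08) = 0.40082
H(P,Q) = 2.3664 bits.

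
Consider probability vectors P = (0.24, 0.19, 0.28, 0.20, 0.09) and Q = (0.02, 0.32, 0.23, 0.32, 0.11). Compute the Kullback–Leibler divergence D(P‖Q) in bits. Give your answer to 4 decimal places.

D(P‖Q) = Σ p·log₂(p/q).
  0.24·log₂(0.24/0.02) = 0.86039
  0.19·log₂(0.19/0.32) = -0.14289
  0.28·log₂(0.28/0.23) = 0.07946
  0.20·log₂(0.20/0.32) = -0.13561
  0.09·log₂(0.09/0.11) = -0.02606
D(P‖Q) = 0.6353 bits.

0.6353 bits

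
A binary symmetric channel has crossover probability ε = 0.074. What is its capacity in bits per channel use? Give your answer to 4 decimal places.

Binary symmetric channel: C = 1 − h₂(ε) where h₂ is the binary entropy function.
h₂(0.074) = −0.074·log₂0.074 − 0.926·log₂0.926 = 0.3807.
C = 1 − 0.3807 = 0.6193 bits per channel use.

0.6193 bits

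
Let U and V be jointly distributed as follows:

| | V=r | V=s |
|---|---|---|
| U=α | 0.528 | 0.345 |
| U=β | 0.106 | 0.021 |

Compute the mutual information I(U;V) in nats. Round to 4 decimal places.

Marginals: p(U) = (0.8730, 0.1270), p(V) = (0.6340, 0.3660).
I(U;V) = H(U) + H(V) − H(U,V).
H(U) = 0.3806, H(V) = 0.6568, H(U,V) = 1.0234.
I(U;V) = 0.3806 + 0.6568 − 1.0234 = 0.0140 nats.

0.0140 nats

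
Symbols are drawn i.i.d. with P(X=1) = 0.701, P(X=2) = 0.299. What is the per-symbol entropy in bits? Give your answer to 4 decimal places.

0.8801 bits

H(X) = −Σ p·log₂ p.
  −(0.701)·log₂(0.701) = 0.35927
  −(0.299)·log₂(0.299) = 0.52079
Sum: 0.35927 + 0.52079 = 0.8801 bits.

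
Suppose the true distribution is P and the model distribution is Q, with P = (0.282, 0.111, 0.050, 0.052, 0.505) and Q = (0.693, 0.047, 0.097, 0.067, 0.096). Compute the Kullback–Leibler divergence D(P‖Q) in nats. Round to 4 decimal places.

0.6339 nats

D(P‖Q) = Σ p·ln(p/q).
  0.282·ln(0.282/0.693) = -0.25355
  0.111·ln(0.111/0.047) = 0.09539
  0.050·ln(0.050/0.097) = -0.03313
  0.052·ln(0.052/0.067) = -0.01318
  0.505·ln(0.505/0.096) = 0.83841
D(P‖Q) = 0.6339 nats.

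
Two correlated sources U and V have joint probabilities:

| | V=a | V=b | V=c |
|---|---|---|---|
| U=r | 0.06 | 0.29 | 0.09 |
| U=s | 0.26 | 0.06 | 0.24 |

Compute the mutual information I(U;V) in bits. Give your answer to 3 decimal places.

Marginals: p(U) = (0.4400, 0.5600), p(V) = (0.3200, 0.3500, 0.3300).
I(U;V) = Σ p(x,y)·log₂[p(x,y)/(p(x)p(y))].
  (r,a): 0.06·log₂(0.4261) = -0.0738
  (r,b): 0.29·log₂(1.8831) = 0.2648
  (r,c): 0.09·log₂(0.6198) = -0.0621
  (s,a): 0.26·log₂(1.4509) = 0.1396
  (s,b): 0.06·log₂(0.3061) = -0.1025
  (s,c): 0.24·log₂(1.2987) = 0.0905
Sum = 0.256 bits.

0.256 bits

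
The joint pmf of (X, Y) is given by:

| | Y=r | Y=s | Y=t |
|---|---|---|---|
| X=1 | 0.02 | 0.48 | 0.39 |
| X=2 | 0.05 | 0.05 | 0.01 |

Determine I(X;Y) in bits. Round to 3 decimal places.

0.133 bits

Marginals: p(X) = (0.8900, 0.1100), p(Y) = (0.0700, 0.5300, 0.4000).
I(X;Y) = Σ p(x,y)·log₂[p(x,y)/(p(x)p(y))].
  (1,r): 0.02·log₂(0.3210) = -0.0328
  (1,s): 0.48·log₂(1.0176) = 0.0121
  (1,t): 0.39·log₂(1.0955) = 0.0513
  (2,r): 0.05·log₂(6.4935) = 0.1349
  (2,s): 0.05·log₂(0.8576) = -0.0111
  (2,t): 0.01·log₂(0.2273) = -0.0214
Sum = 0.133 bits.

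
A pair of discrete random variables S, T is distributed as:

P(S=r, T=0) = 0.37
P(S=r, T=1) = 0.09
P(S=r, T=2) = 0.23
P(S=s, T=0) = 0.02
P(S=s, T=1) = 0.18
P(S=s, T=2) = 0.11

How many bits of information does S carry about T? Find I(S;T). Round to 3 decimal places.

Marginals: p(S) = (0.6900, 0.3100), p(T) = (0.3900, 0.2700, 0.3400).
I(S;T) = Σ p(x,y)·log₂[p(x,y)/(p(x)p(y))].
  (r,0): 0.37·log₂(1.3750) = 0.1700
  (r,1): 0.09·log₂(0.4831) = -0.0945
  (r,2): 0.23·log₂(0.9804) = -0.0066
  (s,0): 0.02·log₂(0.1654) = -0.0519
  (s,1): 0.18·log₂(2.1505) = 0.1988
  (s,2): 0.11·log₂(1.0436) = 0.0068
Sum = 0.223 bits.

0.223 bits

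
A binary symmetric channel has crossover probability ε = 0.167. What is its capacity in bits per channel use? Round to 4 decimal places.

0.3492 bits

Binary symmetric channel: C = 1 − h₂(ε) where h₂ is the binary entropy function.
h₂(0.167) = −0.167·log₂0.167 − 0.833·log₂0.833 = 0.6508.
C = 1 − 0.6508 = 0.3492 bits per channel use.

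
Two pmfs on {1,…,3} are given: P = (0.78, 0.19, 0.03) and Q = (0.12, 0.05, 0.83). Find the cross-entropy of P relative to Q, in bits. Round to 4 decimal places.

3.2152 bits

H(P,Q) = −Σ p·log₂ q.
  −0.78·log₂(0.12) = 2.38594
  −0.19·log₂(0.05) = 0.82117
  −0.03·log₂(0.83) = 0.00806
H(P,Q) = 3.2152 bits.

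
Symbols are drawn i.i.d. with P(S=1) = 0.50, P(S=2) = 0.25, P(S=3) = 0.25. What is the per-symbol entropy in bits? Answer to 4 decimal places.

H(S) = −Σ p·log₂ p.
  −(0.50)·log₂(0.50) = 0.50000
  −(0.25)·log₂(0.25) = 0.50000
  −(0.25)·log₂(0.25) = 0.50000
Sum: 0.50000 + 0.50000 + 0.50000 = 1.5000 bits.

1.5000 bits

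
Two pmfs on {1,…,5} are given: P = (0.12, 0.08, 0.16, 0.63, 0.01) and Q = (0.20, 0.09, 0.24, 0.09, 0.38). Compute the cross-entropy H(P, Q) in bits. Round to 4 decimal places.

3.0885 bits

H(P,Q) = −Σ p·log₂ q.
  −0.12·log₂(0.20) = 0.27863
  −0.08·log₂(0.09) = 0.27791
  −0.16·log₂(0.24) = 0.32942
  −0.63·log₂(0.09) = 2.18858
  −0.01·log₂(0.38) = 0.01396
H(P,Q) = 3.0885 bits.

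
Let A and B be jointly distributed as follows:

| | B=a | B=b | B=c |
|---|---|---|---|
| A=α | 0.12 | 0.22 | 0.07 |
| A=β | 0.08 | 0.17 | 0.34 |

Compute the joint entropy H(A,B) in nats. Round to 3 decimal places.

1.644 nats

H(A,B) = −Σ p(x,y)·ln p(x,y) over all 6 cells.
  cell (α,a): −0.12·ln0.12 = 0.2544
  cell (α,b): −0.22·ln0.22 = 0.3331
  cell (α,c): −0.07·ln0.07 = 0.1861
  cell (β,a): −0.08·ln0.08 = 0.2021
  cell (β,b): −0.17·ln0.17 = 0.3012
  cell (β,c): −0.34·ln0.34 = 0.3668
Sum = 1.644 nats.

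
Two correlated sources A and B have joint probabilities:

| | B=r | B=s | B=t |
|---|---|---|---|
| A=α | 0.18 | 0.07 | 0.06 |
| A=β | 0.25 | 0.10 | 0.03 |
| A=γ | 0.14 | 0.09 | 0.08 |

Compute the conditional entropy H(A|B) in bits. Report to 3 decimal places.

Marginals: p(A) = (0.3100, 0.3800, 0.3100), p(B) = (0.5700, 0.2600, 0.1700).
H(A|B) = Σ p(B) · H(A|B=·).
  B=r: p=0.5700, H(A|B=r) = 1.5442
  B=s: p=0.2600, H(A|B=s) = 1.5697
  B=t: p=0.1700, H(A|B=t) = 1.4837
Weighted sum = 1.541 bits.

1.541 bits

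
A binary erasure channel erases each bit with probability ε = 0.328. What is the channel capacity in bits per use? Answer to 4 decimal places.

0.6720 bits

Binary erasure channel: capacity C = 1 − ε.
C = 1 − 0.328 = 0.6720 bits per channel use.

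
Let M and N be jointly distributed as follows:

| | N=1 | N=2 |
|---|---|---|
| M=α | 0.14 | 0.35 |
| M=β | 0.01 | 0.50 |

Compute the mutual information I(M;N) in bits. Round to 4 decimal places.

Marginals: p(M) = (0.4900, 0.5100), p(N) = (0.1500, 0.8500).
I(M;N) = H(M) + H(N) − H(M,N).
H(M) = 0.9997, H(N) = 0.6098, H(M,N) = 1.4936.
I(M;N) = 0.9997 + 0.6098 − 1.4936 = 0.1159 bits.

0.1159 bits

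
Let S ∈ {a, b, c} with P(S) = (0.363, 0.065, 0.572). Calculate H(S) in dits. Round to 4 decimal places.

0.3757 dits

H(S) = −Σ p·log₁₀ p.
  −(0.363)·log₁₀(0.363) = 0.15975
  −(0.065)·log₁₀(0.065) = 0.07716
  −(0.572)·log₁₀(0.572) = 0.13877
Sum: 0.15975 + 0.07716 + 0.13877 = 0.3757 dits.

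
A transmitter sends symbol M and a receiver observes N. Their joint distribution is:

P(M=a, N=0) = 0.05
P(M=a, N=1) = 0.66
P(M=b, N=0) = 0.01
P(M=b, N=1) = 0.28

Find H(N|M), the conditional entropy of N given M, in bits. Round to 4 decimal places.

Chain rule: H(N|M) = H(M,N) − H(M).
Marginals: p(M) = (0.7100, 0.2900), p(N) = (0.0600, 0.9400).
H(M,N) = 1.1924 bits; H(M) = 0.8687 bits.
H(N|M) = 1.1924 − 0.8687 = 0.3237 bits.

0.3237 bits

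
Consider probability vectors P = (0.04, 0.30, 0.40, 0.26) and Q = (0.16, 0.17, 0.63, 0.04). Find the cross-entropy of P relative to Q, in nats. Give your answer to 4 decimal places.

H(P,Q) = −Σ p·ln q.
  −0.04·ln(0.16) = 0.07330
  −0.30·ln(0.17) = 0.53159
  −0.40·ln(0.63) = 0.18481
  −0.26·ln(0.04) = 0.83691
H(P,Q) = 1.6266 nats.

1.6266 nats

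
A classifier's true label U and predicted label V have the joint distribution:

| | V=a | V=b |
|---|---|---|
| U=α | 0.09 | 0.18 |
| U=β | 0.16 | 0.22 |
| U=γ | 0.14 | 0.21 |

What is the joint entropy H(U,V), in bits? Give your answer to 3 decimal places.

2.531 bits

H(U,V) = −Σ p(x,y)·log₂ p(x,y) over all 6 cells.
  cell (α,a): −0.09·log₂0.09 = 0.3127
  cell (α,b): −0.18·log₂0.18 = 0.4453
  cell (β,a): −0.16·log₂0.16 = 0.4230
  cell (β,b): −0.22·log₂0.22 = 0.4806
  cell (γ,a): −0.14·log₂0.14 = 0.3971
  cell (γ,b): −0.21·log₂0.21 = 0.4728
Sum = 2.531 bits.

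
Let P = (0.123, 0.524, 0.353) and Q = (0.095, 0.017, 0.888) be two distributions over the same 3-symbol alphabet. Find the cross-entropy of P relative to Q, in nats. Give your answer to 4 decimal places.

H(P,Q) = −Σ p·ln q.
  −0.123·ln(0.095) = 0.28953
  −0.524·ln(0.017) = 2.13506
  −0.353·ln(0.888) = 0.04193
H(P,Q) = 2.4665 nats.

2.4665 nats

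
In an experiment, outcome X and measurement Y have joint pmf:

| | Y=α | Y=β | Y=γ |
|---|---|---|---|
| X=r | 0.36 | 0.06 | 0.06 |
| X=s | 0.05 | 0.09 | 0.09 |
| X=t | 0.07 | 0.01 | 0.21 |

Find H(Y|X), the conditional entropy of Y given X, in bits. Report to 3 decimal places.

Chain rule: H(Y|X) = H(X,Y) − H(X).
Marginals: p(X) = (0.4800, 0.2300, 0.2900), p(Y) = (0.4800, 0.1600, 0.3600).
H(X,Y) = 2.6669 bits; H(X) = 1.5138 bits.
H(Y|X) = 2.6669 − 1.5138 = 1.153 bits.

1.153 bits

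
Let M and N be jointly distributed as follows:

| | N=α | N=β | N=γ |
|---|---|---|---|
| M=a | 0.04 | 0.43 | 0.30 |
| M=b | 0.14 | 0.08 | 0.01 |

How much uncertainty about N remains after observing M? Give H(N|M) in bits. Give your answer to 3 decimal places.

Marginals: p(M) = (0.7700, 0.2300), p(N) = (0.1800, 0.5100, 0.3100).
H(N|M) = Σ p(M) · H(N|M=·).
  M=a: p=0.7700, H(N|M=a) = 1.2209
  M=b: p=0.2300, H(N|M=b) = 1.1626
Weighted sum = 1.207 bits.

1.207 bits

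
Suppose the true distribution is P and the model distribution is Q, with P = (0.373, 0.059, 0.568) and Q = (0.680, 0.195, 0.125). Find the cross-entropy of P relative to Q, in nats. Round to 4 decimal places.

H(P,Q) = −Σ p·ln q.
  −0.373·ln(0.680) = 0.14385
  −0.059·ln(0.195) = 0.09645
  −0.568·ln(0.125) = 1.18112
H(P,Q) = 1.4214 nats.

1.4214 nats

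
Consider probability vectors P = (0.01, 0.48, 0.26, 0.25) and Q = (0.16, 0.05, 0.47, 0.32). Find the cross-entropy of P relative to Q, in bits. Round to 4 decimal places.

H(P,Q) = −Σ p·log₂ q.
  −0.01·log₂(0.16) = 0.02644
  −0.48·log₂(0.05) = 2.07453
  −0.26·log₂(0.47) = 0.28321
  −0.25·log₂(0.32) = 0.41096
H(P,Q) = 2.7951 bits.

2.7951 bits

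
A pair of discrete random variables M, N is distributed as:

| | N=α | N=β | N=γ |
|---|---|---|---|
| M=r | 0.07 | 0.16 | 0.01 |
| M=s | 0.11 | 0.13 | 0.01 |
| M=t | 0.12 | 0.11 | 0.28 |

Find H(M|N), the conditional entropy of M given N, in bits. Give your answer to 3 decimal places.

1.218 bits

Marginals: p(M) = (0.2400, 0.2500, 0.5100), p(N) = (0.3000, 0.4000, 0.3000).
H(M|N) = Σ p(N) · H(M|N=·).
  N=α: p=0.3000, H(M|N=α) = 1.5494
  N=β: p=0.4000, H(M|N=β) = 1.5679
  N=γ: p=0.3000, H(M|N=γ) = 0.4200
Weighted sum = 1.218 bits.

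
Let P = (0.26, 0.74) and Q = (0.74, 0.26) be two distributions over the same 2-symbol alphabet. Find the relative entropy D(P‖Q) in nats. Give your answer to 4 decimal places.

D(P‖Q) = Σ p·ln(p/q).
  0.26·ln(0.26/0.74) = -0.27195
  0.74·ln(0.74/0.26) = 0.77402
D(P‖Q) = 0.5021 nats.

0.5021 nats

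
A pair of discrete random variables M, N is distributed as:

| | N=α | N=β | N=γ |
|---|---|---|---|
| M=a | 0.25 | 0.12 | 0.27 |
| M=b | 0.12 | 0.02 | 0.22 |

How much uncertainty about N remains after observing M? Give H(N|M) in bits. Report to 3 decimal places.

Chain rule: H(N|M) = H(M,N) − H(M).
Marginals: p(M) = (0.6400, 0.3600), p(N) = (0.3700, 0.1400, 0.4900).
H(M,N) = 2.3376 bits; H(M) = 0.9427 bits.
H(N|M) = 2.3376 − 0.9427 = 1.395 bits.

1.395 bits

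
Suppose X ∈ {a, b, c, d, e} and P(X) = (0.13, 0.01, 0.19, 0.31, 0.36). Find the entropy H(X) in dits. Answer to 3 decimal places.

0.590 dits

H(X) = −Σ p·log₁₀ p.
  −(0.13)·log₁₀(0.13) = 0.1152
  −(0.01)·log₁₀(0.01) = 0.0200
  −(0.19)·log₁₀(0.19) = 0.1370
  −(0.31)·log₁₀(0.31) = 0.1577
  −(0.36)·log₁₀(0.36) = 0.1597
Sum: 0.1152 + 0.0200 + 0.1370 + 0.1577 + 0.1597 = 0.590 dits.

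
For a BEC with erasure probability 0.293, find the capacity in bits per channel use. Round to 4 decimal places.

Binary erasure channel: capacity C = 1 − ε.
C = 1 − 0.293 = 0.7070 bits per channel use.

0.7070 bits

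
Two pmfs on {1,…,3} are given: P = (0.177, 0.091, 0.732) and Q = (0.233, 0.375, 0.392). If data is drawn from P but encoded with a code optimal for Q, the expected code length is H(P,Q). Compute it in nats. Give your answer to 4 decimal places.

1.0326 nats

H(P,Q) = −Σ p·ln q.
  −0.177·ln(0.233) = 0.25784
  −0.091·ln(0.375) = 0.08926
  −0.732·ln(0.392) = 0.68551
H(P,Q) = 1.0326 nats.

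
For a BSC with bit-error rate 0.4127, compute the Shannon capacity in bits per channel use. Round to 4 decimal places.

0.0221 bits

Binary symmetric channel: C = 1 − h₂(ε) where h₂ is the binary entropy function.
h₂(0.4127) = −0.4127·log₂0.4127 − 0.5873·log₂0.5873 = 0.9779.
C = 1 − 0.9779 = 0.0221 bits per channel use.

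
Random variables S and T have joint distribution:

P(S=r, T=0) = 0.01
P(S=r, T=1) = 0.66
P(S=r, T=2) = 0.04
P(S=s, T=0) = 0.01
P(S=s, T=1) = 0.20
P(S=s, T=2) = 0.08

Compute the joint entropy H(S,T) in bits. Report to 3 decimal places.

1.470 bits

H(S,T) = −Σ p(x,y)·log₂ p(x,y) over all 6 cells.
  cell (r,0): −0.01·log₂0.01 = 0.0664
  cell (r,1): −0.66·log₂0.66 = 0.3956
  cell (r,2): −0.04·log₂0.04 = 0.1858
  cell (s,0): −0.01·log₂0.01 = 0.0664
  cell (s,1): −0.20·log₂0.20 = 0.4644
  cell (s,2): −0.08·log₂0.08 = 0.2915
Sum = 1.470 bits.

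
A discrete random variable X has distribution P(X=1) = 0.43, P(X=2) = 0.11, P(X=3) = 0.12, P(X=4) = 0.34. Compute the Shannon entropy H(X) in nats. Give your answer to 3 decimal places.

H(X) = −Σ p·ln p.
  −(0.43)·ln(0.43) = 0.3629
  −(0.11)·ln(0.11) = 0.2428
  −(0.12)·ln(0.12) = 0.2544
  −(0.34)·ln(0.34) = 0.3668
Sum: 0.3629 + 0.2428 + 0.2544 + 0.3668 = 1.227 nats.

1.227 nats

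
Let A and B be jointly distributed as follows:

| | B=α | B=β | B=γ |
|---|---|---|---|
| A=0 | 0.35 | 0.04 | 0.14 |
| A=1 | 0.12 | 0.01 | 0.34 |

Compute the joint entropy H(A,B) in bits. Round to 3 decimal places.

2.076 bits

H(A,B) = −Σ p(x,y)·log₂ p(x,y) over all 6 cells.
  cell (0,α): −0.35·log₂0.35 = 0.5301
  cell (0,β): −0.04·log₂0.04 = 0.1858
  cell (0,γ): −0.14·log₂0.14 = 0.3971
  cell (1,α): −0.12·log₂0.12 = 0.3671
  cell (1,β): −0.01·log₂0.01 = 0.0664
  cell (1,γ): −0.34·log₂0.34 = 0.5292
Sum = 2.076 bits.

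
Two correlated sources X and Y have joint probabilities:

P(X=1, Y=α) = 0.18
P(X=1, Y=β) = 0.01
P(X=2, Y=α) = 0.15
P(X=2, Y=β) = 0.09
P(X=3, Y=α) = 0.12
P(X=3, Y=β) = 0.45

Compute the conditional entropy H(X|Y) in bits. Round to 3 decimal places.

1.128 bits

Chain rule: H(X|Y) = H(X,Y) − H(Y).
Marginals: p(X) = (0.1900, 0.2400, 0.5700), p(Y) = (0.4500, 0.5500).
H(X,Y) = 2.1204 bits; H(Y) = 0.9928 bits.
H(X|Y) = 2.1204 − 0.9928 = 1.128 bits.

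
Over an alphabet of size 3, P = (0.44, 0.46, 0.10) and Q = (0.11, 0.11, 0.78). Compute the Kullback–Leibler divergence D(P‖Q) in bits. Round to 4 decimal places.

1.5332 bits

D(P‖Q) = Σ p·log₂(p/q).
  0.44·log₂(0.44/0.11) = 0.88000
  0.46·log₂(0.46/0.11) = 0.94950
  0.10·log₂(0.10/0.78) = -0.29635
D(P‖Q) = 1.5332 bits.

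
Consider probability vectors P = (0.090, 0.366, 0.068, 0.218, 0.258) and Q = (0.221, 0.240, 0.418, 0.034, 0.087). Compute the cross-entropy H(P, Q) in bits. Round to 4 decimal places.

H(P,Q) = −Σ p·log₂ q.
  −0.090·log₂(0.221) = 0.19601
  −0.366·log₂(0.240) = 0.75356
  −0.068·log₂(0.418) = 0.08557
  −0.218·log₂(0.034) = 1.06347
  −0.258·log₂(0.087) = 0.90889
H(P,Q) = 3.0075 bits.

3.0075 bits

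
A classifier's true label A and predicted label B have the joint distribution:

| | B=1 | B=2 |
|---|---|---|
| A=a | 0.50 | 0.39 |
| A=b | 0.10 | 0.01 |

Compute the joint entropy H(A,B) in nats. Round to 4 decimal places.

0.9901 nats

H(A,B) = −Σ p(x,y)·ln p(x,y) over all 4 cells.
  cell (a,1): −0.50·ln0.50 = 0.34657
  cell (a,2): −0.39·ln0.39 = 0.36723
  cell (b,1): −0.10·ln0.10 = 0.23026
  cell (b,2): −0.01·ln0.01 = 0.04605
Sum = 0.9901 nats.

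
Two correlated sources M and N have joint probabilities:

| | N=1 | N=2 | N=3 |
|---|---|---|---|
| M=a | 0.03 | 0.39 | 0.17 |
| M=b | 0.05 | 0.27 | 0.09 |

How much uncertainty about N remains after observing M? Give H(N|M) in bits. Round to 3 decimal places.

Chain rule: H(N|M) = H(M,N) − H(M).
Marginals: p(M) = (0.5900, 0.4100), p(N) = (0.0800, 0.6600, 0.2600).
H(M,N) = 2.1549 bits; H(M) = 0.9765 bits.
H(N|M) = 2.1549 − 0.9765 = 1.178 bits.

1.178 bits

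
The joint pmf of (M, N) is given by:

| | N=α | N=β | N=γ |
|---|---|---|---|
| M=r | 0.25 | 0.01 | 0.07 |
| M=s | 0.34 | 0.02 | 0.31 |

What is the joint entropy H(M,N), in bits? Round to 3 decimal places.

2.001 bits

H(M,N) = −Σ p(x,y)·log₂ p(x,y) over all 6 cells.
  cell (r,α): −0.25·log₂0.25 = 0.5000
  cell (r,β): −0.01·log₂0.01 = 0.0664
  cell (r,γ): −0.07·log₂0.07 = 0.2686
  cell (s,α): −0.34·log₂0.34 = 0.5292
  cell (s,β): −0.02·log₂0.02 = 0.1129
  cell (s,γ): −0.31·log₂0.31 = 0.5238
Sum = 2.001 bits.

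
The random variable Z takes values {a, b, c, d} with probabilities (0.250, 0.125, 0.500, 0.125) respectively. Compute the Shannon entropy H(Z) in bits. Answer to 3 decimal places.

1.750 bits

H(Z) = −Σ p·log₂ p.
  −(0.250)·log₂(0.250) = 0.5000
  −(0.125)·log₂(0.125) = 0.3750
  −(0.500)·log₂(0.500) = 0.5000
  −(0.125)·log₂(0.125) = 0.3750
Sum: 0.5000 + 0.3750 + 0.5000 + 0.3750 = 1.750 bits.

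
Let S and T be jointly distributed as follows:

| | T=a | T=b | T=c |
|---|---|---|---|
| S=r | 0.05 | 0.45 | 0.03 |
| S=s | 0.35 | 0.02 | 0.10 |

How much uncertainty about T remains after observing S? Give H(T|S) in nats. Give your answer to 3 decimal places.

Marginals: p(S) = (0.5300, 0.4700), p(T) = (0.4000, 0.4700, 0.1300).
H(T|S) = Σ p(S) · H(T|S=·).
  S=r: p=0.5300, H(T|S=r) = 0.5242
  S=s: p=0.4700, H(T|S=s) = 0.6831
Weighted sum = 0.599 nats.

0.599 nats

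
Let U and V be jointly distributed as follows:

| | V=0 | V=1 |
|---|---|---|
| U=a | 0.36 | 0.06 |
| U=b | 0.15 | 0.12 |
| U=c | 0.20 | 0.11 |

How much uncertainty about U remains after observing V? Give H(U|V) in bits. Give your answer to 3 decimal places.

1.498 bits

Chain rule: H(U|V) = H(U,V) − H(V).
Marginals: p(U) = (0.4200, 0.2700, 0.3100), p(V) = (0.7100, 0.2900).
H(U,V) = 2.3664 bits; H(V) = 0.8687 bits.
H(U|V) = 2.3664 − 0.8687 = 1.498 bits.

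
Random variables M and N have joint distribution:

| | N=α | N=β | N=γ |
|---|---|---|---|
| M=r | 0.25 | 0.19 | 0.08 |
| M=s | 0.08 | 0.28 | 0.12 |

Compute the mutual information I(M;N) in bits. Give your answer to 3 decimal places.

Marginals: p(M) = (0.5200, 0.4800), p(N) = (0.3300, 0.4700, 0.2000).
I(M;N) = Σ p(x,y)·log₂[p(x,y)/(p(x)p(y))].
  (r,α): 0.25·log₂(1.4569) = 0.1357
  (r,β): 0.19·log₂(0.7774) = -0.0690
  (r,γ): 0.08·log₂(0.7692) = -0.0303
  (s,α): 0.08·log₂(0.5051) = -0.0788
  (s,β): 0.28·log₂(1.2411) = 0.0873
  (s,γ): 0.12·log₂(1.2500) = 0.0386
Sum = 0.083 bits.

0.083 bits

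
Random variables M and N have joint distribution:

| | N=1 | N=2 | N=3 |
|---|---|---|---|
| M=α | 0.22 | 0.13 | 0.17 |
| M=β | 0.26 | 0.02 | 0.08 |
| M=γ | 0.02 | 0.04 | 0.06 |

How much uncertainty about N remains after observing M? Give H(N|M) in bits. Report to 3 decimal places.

1.361 bits

Chain rule: H(N|M) = H(M,N) − H(M).
Marginals: p(M) = (0.5200, 0.3600, 0.1200), p(N) = (0.5000, 0.1900, 0.3100).
H(M,N) = 2.7496 bits; H(M) = 1.3883 bits.
H(N|M) = 2.7496 − 1.3883 = 1.361 bits.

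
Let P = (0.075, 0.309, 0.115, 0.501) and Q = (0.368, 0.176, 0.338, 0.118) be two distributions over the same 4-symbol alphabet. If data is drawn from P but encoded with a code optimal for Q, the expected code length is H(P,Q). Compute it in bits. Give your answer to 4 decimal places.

H(P,Q) = −Σ p·log₂ q.
  −0.075·log₂(0.368) = 0.10817
  −0.309·log₂(0.176) = 0.77446
  −0.115·log₂(0.338) = 0.17996
  −0.501·log₂(0.118) = 1.54465
H(P,Q) = 2.6072 bits.

2.6072 bits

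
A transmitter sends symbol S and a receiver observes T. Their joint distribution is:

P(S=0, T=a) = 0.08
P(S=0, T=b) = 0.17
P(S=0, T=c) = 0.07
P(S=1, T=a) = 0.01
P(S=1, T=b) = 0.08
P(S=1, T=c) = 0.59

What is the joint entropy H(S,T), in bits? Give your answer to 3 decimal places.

H(S,T) = −Σ p(x,y)·log₂ p(x,y) over all 6 cells.
  cell (0,a): −0.08·log₂0.08 = 0.2915
  cell (0,b): −0.17·log₂0.17 = 0.4346
  cell (0,c): −0.07·log₂0.07 = 0.2686
  cell (1,a): −0.01·log₂0.01 = 0.0664
  cell (1,b): −0.08·log₂0.08 = 0.2915
  cell (1,c): −0.59·log₂0.59 = 0.4491
Sum = 1.802 bits.

1.802 bits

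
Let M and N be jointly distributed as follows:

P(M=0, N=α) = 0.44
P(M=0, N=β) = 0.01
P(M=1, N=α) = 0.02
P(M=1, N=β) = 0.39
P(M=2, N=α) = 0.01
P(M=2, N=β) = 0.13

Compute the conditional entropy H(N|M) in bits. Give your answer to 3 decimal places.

Marginals: p(M) = (0.4500, 0.4100, 0.1400), p(N) = (0.4700, 0.5300).
H(N|M) = Σ p(M) · H(N|M=·).
  M=0: p=0.4500, H(N|M=0) = 0.1537
  M=1: p=0.4100, H(N|M=1) = 0.2812
  M=2: p=0.1400, H(N|M=2) = 0.3712
Weighted sum = 0.236 bits.

0.236 bits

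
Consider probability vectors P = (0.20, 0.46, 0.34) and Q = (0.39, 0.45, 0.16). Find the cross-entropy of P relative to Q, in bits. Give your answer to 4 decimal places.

H(P,Q) = −Σ p·log₂ q.
  −0.20·log₂(0.39) = 0.27169
  −0.46·log₂(0.45) = 0.52992
  −0.34·log₂(0.16) = 0.89891
H(P,Q) = 1.7005 bits.

1.7005 bits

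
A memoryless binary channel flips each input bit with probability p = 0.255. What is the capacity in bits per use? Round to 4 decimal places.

0.1809 bits

Binary symmetric channel: C = 1 − h₂(ε) where h₂ is the binary entropy function.
h₂(0.255) = −0.255·log₂0.255 − 0.745·log₂0.745 = 0.8191.
C = 1 − 0.8191 = 0.1809 bits per channel use.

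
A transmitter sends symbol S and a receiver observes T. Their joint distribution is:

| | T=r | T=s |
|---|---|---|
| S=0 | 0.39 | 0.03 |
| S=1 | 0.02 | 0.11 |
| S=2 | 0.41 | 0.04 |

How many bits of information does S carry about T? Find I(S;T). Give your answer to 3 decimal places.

Marginals: p(S) = (0.4200, 0.1300, 0.4500), p(T) = (0.8200, 0.1800).
I(S;T) = Σ p(x,y)·log₂[p(x,y)/(p(x)p(y))].
  (0,r): 0.39·log₂(1.1324) = 0.0700
  (0,s): 0.03·log₂(0.3968) = -0.0400
  (1,r): 0.02·log₂(0.1876) = -0.0483
  (1,s): 0.11·log₂(4.7009) = 0.2456
  (2,r): 0.41·log₂(1.1111) = 0.0623
  (2,s): 0.04·log₂(0.4938) = -0.0407
Sum = 0.249 bits.

0.249 bits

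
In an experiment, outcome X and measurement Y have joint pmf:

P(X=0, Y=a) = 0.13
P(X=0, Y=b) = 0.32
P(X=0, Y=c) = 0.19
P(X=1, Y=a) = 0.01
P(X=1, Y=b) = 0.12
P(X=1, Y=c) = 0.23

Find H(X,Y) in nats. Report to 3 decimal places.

1.584 nats

H(X,Y) = −Σ p(x,y)·ln p(x,y) over all 6 cells.
  cell (0,a): −0.13·ln0.13 = 0.2652
  cell (0,b): −0.32·ln0.32 = 0.3646
  cell (0,c): −0.19·ln0.19 = 0.3155
  cell (1,a): −0.01·ln0.01 = 0.0461
  cell (1,b): −0.12·ln0.12 = 0.2544
  cell (1,c): −0.23·ln0.23 = 0.3380
Sum = 1.584 nats.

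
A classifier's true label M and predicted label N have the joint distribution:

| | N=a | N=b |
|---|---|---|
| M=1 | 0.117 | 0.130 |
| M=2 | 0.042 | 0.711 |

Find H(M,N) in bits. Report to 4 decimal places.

1.2868 bits

H(M,N) = −Σ p(x,y)·log₂ p(x,y) over all 4 cells.
  cell (1,a): −0.117·log₂0.117 = 0.36216
  cell (1,b): −0.130·log₂0.130 = 0.38264
  cell (2,a): −0.042·log₂0.042 = 0.19209
  cell (2,b): −0.711·log₂0.711 = 0.34987
Sum = 1.2868 bits.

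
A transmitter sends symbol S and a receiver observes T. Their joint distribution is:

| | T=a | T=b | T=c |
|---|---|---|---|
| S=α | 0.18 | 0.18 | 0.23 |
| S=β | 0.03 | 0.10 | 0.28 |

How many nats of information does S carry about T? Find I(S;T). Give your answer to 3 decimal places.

Marginals: p(S) = (0.5900, 0.4100), p(T) = (0.2100, 0.2800, 0.5100).
I(S;T) = Σ p(x,y)·ln[p(x,y)/(p(x)p(y))].
  (α,a): 0.18·ln(1.4528) = 0.0672
  (α,b): 0.18·ln(1.0896) = 0.0154
  (α,c): 0.23·ln(0.7644) = -0.0618
  (β,a): 0.03·ln(0.3484) = -0.0316
  (β,b): 0.10·ln(0.8711) = -0.0138
  (β,c): 0.28·ln(1.3391) = 0.0818
Sum = 0.057 nats.

0.057 nats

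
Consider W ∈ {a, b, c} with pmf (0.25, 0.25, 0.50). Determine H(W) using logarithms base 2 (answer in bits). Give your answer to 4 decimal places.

1.5000 bits

H(W) = −Σ p·log₂ p.
  −(0.25)·log₂(0.25) = 0.50000
  −(0.25)·log₂(0.25) = 0.50000
  −(0.50)·log₂(0.50) = 0.50000
Sum: 0.50000 + 0.50000 + 0.50000 = 1.5000 bits.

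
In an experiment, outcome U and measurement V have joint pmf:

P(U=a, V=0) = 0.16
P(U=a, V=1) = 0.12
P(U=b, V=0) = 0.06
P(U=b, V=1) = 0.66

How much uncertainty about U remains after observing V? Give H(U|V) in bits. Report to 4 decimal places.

Chain rule: H(U|V) = H(U,V) − H(V).
Marginals: p(U) = (0.2800, 0.7200), p(V) = (0.2200, 0.7800).
H(U,V) = 1.4293 bits; H(V) = 0.7602 bits.
H(U|V) = 1.4293 − 0.7602 = 0.6691 bits.

0.6691 bits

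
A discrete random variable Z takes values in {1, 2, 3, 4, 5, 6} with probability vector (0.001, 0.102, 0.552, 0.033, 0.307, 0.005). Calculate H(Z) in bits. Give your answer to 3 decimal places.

H(Z) = −Σ p·log₂ p.
  −(0.001)·log₂(0.001) = 0.0100
  −(0.102)·log₂(0.102) = 0.3359
  −(0.552)·log₂(0.552) = 0.4732
  −(0.033)·log₂(0.033) = 0.1624
  −(0.307)·log₂(0.307) = 0.5230
  −(0.005)·log₂(0.005) = 0.0382
Sum: 0.0100 + 0.3359 + 0.4732 + 0.1624 + 0.5230 + 0.0382 = 1.543 bits.

1.543 bits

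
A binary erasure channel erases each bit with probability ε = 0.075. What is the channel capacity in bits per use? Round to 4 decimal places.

0.9250 bits

Binary erasure channel: capacity C = 1 − ε.
C = 1 − 0.075 = 0.9250 bits per channel use.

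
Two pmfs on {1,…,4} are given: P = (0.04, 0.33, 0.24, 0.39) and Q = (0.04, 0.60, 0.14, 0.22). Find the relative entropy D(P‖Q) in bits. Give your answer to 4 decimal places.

0.2241 bits

D(P‖Q) = Σ p·log₂(p/q).
  0.04·log₂(0.04/0.04) = 0.00000
  0.33·log₂(0.33/0.60) = -0.28462
  0.24·log₂(0.24/0.14) = 0.18663
  0.39·log₂(0.39/0.22) = 0.32213
D(P‖Q) = 0.2241 bits.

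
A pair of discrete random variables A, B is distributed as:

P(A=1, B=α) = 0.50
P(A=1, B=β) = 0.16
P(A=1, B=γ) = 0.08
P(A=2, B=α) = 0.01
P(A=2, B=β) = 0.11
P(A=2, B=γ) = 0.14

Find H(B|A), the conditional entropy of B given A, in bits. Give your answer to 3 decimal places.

Marginals: p(A) = (0.7400, 0.2600), p(B) = (0.5100, 0.2700, 0.2200).
H(B|A) = Σ p(A) · H(B|A=·).
  A=1: p=0.7400, H(B|A=1) = 1.2068
  A=2: p=0.2600, H(B|A=2) = 1.1867
Weighted sum = 1.202 bits.

1.202 bits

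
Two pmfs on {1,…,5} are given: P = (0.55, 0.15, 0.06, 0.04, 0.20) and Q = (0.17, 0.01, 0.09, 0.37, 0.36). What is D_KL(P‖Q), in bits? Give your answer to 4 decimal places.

1.1846 bits

D(P‖Q) = Σ p·log₂(p/q).
  0.55·log₂(0.55/0.17) = 0.93164
  0.15·log₂(0.15/0.01) = 0.58603
  0.06·log₂(0.06/0.09) = -0.03510
  0.04·log₂(0.04/0.37) = -0.12838
  0.20·log₂(0.20/0.36) = -0.16960
D(P‖Q) = 1.1846 bits.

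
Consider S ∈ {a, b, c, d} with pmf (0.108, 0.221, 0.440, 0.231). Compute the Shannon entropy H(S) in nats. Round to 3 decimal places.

1.274 nats

H(S) = −Σ p·ln p.
  −(0.108)·ln(0.108) = 0.2404
  −(0.221)·ln(0.221) = 0.3336
  −(0.440)·ln(0.440) = 0.3612
  −(0.231)·ln(0.231) = 0.3385
Sum: 0.2404 + 0.3336 + 0.3612 + 0.3385 = 1.274 nats.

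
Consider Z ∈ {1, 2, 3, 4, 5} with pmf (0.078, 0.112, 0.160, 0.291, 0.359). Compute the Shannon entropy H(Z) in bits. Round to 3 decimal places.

H(Z) = −Σ p·log₂ p.
  −(0.078)·log₂(0.078) = 0.2871
  −(0.112)·log₂(0.112) = 0.3537
  −(0.160)·log₂(0.160) = 0.4230
  −(0.291)·log₂(0.291) = 0.5182
  −(0.359)·log₂(0.359) = 0.5306
Sum: 0.2871 + 0.3537 + 0.4230 + 0.5182 + 0.5306 = 2.113 bits.

2.113 bits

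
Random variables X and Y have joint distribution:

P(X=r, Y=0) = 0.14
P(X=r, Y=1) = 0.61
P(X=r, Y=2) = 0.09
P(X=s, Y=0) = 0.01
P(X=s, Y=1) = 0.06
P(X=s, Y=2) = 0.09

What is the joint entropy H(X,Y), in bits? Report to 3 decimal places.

1.767 bits

H(X,Y) = −Σ p(x,y)·log₂ p(x,y) over all 6 cells.
  cell (r,0): −0.14·log₂0.14 = 0.3971
  cell (r,1): −0.61·log₂0.61 = 0.4350
  cell (r,2): −0.09·log₂0.09 = 0.3127
  cell (s,0): −0.01·log₂0.01 = 0.0664
  cell (s,1): −0.06·log₂0.06 = 0.2435
  cell (s,2): −0.09·log₂0.09 = 0.3127
Sum = 1.767 bits.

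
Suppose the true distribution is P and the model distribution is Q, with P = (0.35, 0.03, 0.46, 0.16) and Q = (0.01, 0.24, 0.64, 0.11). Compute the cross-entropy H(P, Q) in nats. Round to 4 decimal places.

H(P,Q) = −Σ p·ln q.
  −0.35·ln(0.01) = 1.61181
  −0.03·ln(0.24) = 0.04281
  −0.46·ln(0.64) = 0.20529
  −0.16·ln(0.11) = 0.35316
H(P,Q) = 2.2131 nats.

2.2131 nats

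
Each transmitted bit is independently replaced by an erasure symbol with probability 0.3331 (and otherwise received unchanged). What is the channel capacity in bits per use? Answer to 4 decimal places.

0.6669 bits

Binary erasure channel: capacity C = 1 − ε.
C = 1 − 0.3331 = 0.6669 bits per channel use.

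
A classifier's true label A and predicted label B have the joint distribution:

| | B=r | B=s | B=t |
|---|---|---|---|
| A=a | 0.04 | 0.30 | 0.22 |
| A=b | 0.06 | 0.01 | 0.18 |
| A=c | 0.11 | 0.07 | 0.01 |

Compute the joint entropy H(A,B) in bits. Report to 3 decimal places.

2.628 bits

H(A,B) = −Σ p(x,y)·log₂ p(x,y) over all 9 cells.
  cell (a,r): −0.04·log₂0.04 = 0.1858
  cell (a,s): −0.30·log₂0.30 = 0.5211
  cell (a,t): −0.22·log₂0.22 = 0.4806
  cell (b,r): −0.06·log₂0.06 = 0.2435
  cell (b,s): −0.01·log₂0.01 = 0.0664
  cell (b,t): −0.18·log₂0.18 = 0.4453
  cell (c,r): −0.11·log₂0.11 = 0.3503
  cell (c,s): −0.07·log₂0.07 = 0.2686
  cell (c,t): −0.01·log₂0.01 = 0.0664
Sum = 2.628 bits.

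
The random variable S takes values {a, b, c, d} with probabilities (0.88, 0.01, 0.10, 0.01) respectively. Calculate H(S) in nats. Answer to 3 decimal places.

0.435 nats

H(S) = −Σ p·ln p.
  −(0.88)·ln(0.88) = 0.1125
  −(0.01)·ln(0.01) = 0.0461
  −(0.10)·ln(0.10) = 0.2303
  −(0.01)·ln(0.01) = 0.0461
Sum: 0.1125 + 0.0461 + 0.2303 + 0.0461 = 0.435 nats.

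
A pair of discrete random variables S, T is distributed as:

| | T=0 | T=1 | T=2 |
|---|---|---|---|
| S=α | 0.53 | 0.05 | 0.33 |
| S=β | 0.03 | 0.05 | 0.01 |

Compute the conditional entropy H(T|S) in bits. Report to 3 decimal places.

1.227 bits

Chain rule: H(T|S) = H(S,T) − H(S).
Marginals: p(S) = (0.9100, 0.0900), p(T) = (0.5600, 0.1000, 0.3400).
H(S,T) = 1.6637 bits; H(S) = 0.4365 bits.
H(T|S) = 1.6637 − 0.4365 = 1.227 bits.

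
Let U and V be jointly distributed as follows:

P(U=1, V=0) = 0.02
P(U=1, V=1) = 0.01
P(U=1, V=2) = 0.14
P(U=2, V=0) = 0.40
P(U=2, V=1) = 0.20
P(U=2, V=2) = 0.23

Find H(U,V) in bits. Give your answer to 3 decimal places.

2.057 bits

H(U,V) = −Σ p(x,y)·log₂ p(x,y) over all 6 cells.
  cell (1,0): −0.02·log₂0.02 = 0.1129
  cell (1,1): −0.01·log₂0.01 = 0.0664
  cell (1,2): −0.14·log₂0.14 = 0.3971
  cell (2,0): −0.40·log₂0.40 = 0.5288
  cell (2,1): −0.20·log₂0.20 = 0.4644
  cell (2,2): −0.23·log₂0.23 = 0.4877
Sum = 2.057 bits.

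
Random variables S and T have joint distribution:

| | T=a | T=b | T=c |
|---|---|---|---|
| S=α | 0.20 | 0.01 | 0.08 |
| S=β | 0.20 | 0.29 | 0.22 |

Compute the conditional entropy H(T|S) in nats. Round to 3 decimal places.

Marginals: p(S) = (0.2900, 0.7100), p(T) = (0.4000, 0.3000, 0.3000).
H(T|S) = Σ p(S) · H(T|S=·).
  S=α: p=0.2900, H(T|S=α) = 0.7276
  S=β: p=0.7100, H(T|S=β) = 1.0856
Weighted sum = 0.982 nats.

0.982 nats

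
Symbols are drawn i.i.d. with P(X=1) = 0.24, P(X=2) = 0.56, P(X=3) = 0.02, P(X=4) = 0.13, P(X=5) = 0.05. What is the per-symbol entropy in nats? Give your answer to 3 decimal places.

H(X) = −Σ p·ln p.
  −(0.24)·ln(0.24) = 0.3425
  −(0.56)·ln(0.56) = 0.3247
  −(0.02)·ln(0.02) = 0.0782
  −(0.13)·ln(0.13) = 0.2652
  −(0.05)·ln(0.05) = 0.1498
Sum: 0.3425 + 0.3247 + 0.0782 + 0.2652 + 0.1498 = 1.160 nats.

1.160 nats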